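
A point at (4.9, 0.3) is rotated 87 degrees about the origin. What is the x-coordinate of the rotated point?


x' = x*cos(theta) - y*sin(theta)
cos(87 deg) = 0.0523, sin(87 deg) = 0.9986
x' = 4.9 * 0.0523 - 0.3 * 0.9986
= 0.2564 - 0.2996
= -0.0431


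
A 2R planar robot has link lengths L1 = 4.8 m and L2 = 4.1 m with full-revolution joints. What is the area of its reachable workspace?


r_max = L1 + L2 = 8.9 m
r_min = |L1 - L2| = 0.7 m
Area = pi*(r_max^2 - r_min^2)
= pi*(79.21 - 0.49)
= pi * 78.72
= 247.3062 m^2


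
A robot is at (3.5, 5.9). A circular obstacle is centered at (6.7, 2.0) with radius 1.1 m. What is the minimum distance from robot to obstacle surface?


center_dist = sqrt((3.5-6.7)^2 + (5.9-2.0)^2)
= sqrt(10.24 + 15.21)
= 5.0448
min_dist = center_dist - radius = 5.0448 - 1.1 = 3.9448 m


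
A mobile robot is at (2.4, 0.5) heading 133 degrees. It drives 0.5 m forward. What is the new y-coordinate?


y_new = y0 + d*sin(theta)
= 0.5 + 0.5*sin(133)
= 0.5 + 0.3657
= 0.8657


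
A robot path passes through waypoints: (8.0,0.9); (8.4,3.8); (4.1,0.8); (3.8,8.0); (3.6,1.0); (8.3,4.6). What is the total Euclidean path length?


Segment lengths:
  seg1 = sqrt((0.4)^2 + (2.9)^2) = 2.9275
  seg2 = sqrt((-4.3)^2 + (-3.0)^2) = 5.2431
  seg3 = sqrt((-0.3)^2 + (7.2)^2) = 7.2062
  seg4 = sqrt((-0.2)^2 + (-7.0)^2) = 7.0029
  seg5 = sqrt((4.7)^2 + (3.6)^2) = 5.9203
Total = 28.3


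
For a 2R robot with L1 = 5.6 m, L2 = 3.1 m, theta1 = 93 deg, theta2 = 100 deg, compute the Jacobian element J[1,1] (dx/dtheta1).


J[1,1] = -L1*sin(t1) - L2*sin(t1+t2)
= -5.6*sin(93) - 3.1*sin(193)
= -4.895


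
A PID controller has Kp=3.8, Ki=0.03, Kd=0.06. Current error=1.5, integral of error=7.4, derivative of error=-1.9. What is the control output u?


u = Kp*e + Ki*int(e) + Kd*de/dt
= 3.8*1.5 + 0.03*7.4 + 0.06*(-1.9)
= 5.7 + 0.222 + -0.114
= 5.808


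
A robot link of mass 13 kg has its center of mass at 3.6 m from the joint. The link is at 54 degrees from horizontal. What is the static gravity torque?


tau = m*g*L*cos(angle)
= 13 * 9.81 * 3.6 * cos(54 deg)
= 13 * 9.81 * 3.6 * 0.5878
= 269.8569 Nm


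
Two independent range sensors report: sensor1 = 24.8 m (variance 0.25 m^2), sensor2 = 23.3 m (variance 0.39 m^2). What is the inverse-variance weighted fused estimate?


w1 = (1/var1) / (1/var1 + 1/var2)
   = 4.0 / (4.0 + 2.5641) = 0.6094
w2 = 1 - w1 = 0.3906
fused = w1*s1 + w2*s2 = 15.1125 + 9.1016
= 24.2141 m


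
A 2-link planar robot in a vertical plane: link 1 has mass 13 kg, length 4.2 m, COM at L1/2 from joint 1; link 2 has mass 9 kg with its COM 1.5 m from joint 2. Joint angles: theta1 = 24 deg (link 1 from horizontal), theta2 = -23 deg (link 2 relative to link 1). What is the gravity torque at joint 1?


Horizontal distance from joint 1 to link-1 COM:
  x_c1 = (L1/2)*cos(t1) = 2.1 * 0.9135 = 1.9184 m
Horizontal distance from joint 1 to link-2 COM:
  x_c2 = L1*cos(t1) + Lc2*cos(t1+t2)
       = 4.2*0.9135 + 1.5*0.9998 = 5.3367 m
tau1 = m1*g*x_c1 + m2*g*x_c2
     = 13*9.81*1.9184 + 9*9.81*5.3367
     = 244.6593 + 471.1739
     = 715.8333 Nm


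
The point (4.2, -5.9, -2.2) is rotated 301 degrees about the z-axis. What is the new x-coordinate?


Rotation about z-axis: x' = x*cos(theta) - y*sin(theta)
= 4.2 * 0.515 - -5.9 * -0.8572
= -2.8941


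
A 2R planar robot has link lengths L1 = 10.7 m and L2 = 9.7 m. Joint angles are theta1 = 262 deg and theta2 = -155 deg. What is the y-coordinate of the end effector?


Convert angles to radians: theta1 = 4.5728, theta2 = -2.7053
y = L1*sin(theta1) + L2*sin(theta1+theta2)
y = -10.5959 + 9.2762
y = -1.3197


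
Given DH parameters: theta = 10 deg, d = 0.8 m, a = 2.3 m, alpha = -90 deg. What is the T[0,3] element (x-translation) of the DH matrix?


T[0,3] = a * cos(theta)
= 2.3 * cos(10 deg)
= 2.3 * 0.9848
= 2.2651


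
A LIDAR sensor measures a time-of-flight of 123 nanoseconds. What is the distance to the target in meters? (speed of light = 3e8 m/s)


tof = 123 ns = 1.23e-07 s
dist = c * tof / 2
= 3e8 * 1.23e-07 / 2
= 18.45 m


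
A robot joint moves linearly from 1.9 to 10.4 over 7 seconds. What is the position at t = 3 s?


s = t/T = 3/7 = 0.4286
p(t) = p0 + (pf-p0)*s
= 1.9 + (10.4 - 1.9) * 0.4286
= 5.5429


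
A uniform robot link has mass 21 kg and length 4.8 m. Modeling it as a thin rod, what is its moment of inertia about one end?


I = (1/3) * m * L^2
= (1/3) * 21 * 4.8^2
= 0.333333 * 21 * 23.04
= 161.28 kg*m^2


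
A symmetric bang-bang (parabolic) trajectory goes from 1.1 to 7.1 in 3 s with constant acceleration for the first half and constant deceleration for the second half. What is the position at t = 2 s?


Symmetric rest-to-rest: each phase covers (pf-p0)/2 in time T/2. 0.5*a*(T/2)^2 = (pf-p0)/2 => a = 4*(pf-p0)/T^2
a = 4*(7.1-1.1)/3^2 = 2.6667
t = 2 is in the deceleration phase (t > T/2).
p = pf - 0.5*a*(T-t)^2 = 7.1 - 0.5*2.6667*1^2
= 5.7667


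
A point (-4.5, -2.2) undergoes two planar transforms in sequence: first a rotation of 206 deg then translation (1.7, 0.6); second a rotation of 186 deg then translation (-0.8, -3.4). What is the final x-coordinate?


After transform 1:
x1 = cos(206)*-4.5 - sin(206)*-2.2 + 1.7 = 4.7802
y1 = sin(206)*-4.5 + cos(206)*-2.2 + 0.6 = 4.55
After transform 2:
x2 = cos(186)*4.7802 - sin(186)*4.55 + -0.8
= -5.0784


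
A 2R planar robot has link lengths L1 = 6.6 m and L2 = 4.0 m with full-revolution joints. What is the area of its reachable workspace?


r_max = L1 + L2 = 10.6 m
r_min = |L1 - L2| = 2.6 m
Area = pi*(r_max^2 - r_min^2)
= pi*(112.36 - 6.76)
= pi * 105.6
= 331.7522 m^2


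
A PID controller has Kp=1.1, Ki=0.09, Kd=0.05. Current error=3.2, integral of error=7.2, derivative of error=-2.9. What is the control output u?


u = Kp*e + Ki*int(e) + Kd*de/dt
= 1.1*3.2 + 0.09*7.2 + 0.05*(-2.9)
= 3.52 + 0.648 + -0.145
= 4.023


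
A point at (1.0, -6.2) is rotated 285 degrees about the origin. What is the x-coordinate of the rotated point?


x' = x*cos(theta) - y*sin(theta)
cos(285 deg) = 0.2588, sin(285 deg) = -0.9659
x' = 1.0 * 0.2588 - -6.2 * -0.9659
= 0.2588 - 5.9887
= -5.7299


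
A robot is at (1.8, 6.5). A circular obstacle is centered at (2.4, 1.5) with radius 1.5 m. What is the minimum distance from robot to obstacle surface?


center_dist = sqrt((1.8-2.4)^2 + (6.5-1.5)^2)
= sqrt(0.36 + 25.0)
= 5.0359
min_dist = center_dist - radius = 5.0359 - 1.5 = 3.5359 m


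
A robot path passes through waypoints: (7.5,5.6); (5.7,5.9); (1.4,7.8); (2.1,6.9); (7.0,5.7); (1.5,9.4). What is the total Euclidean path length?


Segment lengths:
  seg1 = sqrt((-1.8)^2 + (0.3)^2) = 1.8248
  seg2 = sqrt((-4.3)^2 + (1.9)^2) = 4.7011
  seg3 = sqrt((0.7)^2 + (-0.9)^2) = 1.1402
  seg4 = sqrt((4.9)^2 + (-1.2)^2) = 5.0448
  seg5 = sqrt((-5.5)^2 + (3.7)^2) = 6.6287
Total = 19.3396


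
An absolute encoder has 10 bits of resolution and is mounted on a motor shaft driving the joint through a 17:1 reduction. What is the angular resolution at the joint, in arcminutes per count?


counts = 2^10 = 1024
effective counts at joint = 1024 * 17 = 17408
resolution = 360*60 / 17408
= 1.2408 arcmin/count


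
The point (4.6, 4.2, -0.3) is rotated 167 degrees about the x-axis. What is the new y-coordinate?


Rotation about x-axis: y' = y*cos(theta) - z*sin(theta)
= 4.2 * -0.9744 - -0.3 * 0.225
= -4.0249


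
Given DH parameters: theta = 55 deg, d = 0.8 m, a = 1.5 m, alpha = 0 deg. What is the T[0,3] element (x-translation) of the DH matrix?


T[0,3] = a * cos(theta)
= 1.5 * cos(55 deg)
= 1.5 * 0.5736
= 0.8604


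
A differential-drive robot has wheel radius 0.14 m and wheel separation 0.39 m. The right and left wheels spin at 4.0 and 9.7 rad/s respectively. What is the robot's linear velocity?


vR = r*wR = 0.14*4.0 = 0.56 m/s
vL = r*wL = 0.14*9.7 = 1.358 m/s
v = (vR+vL)/2 = 0.959 m/s
omega = (vR-vL)/L = -2.0462 rad/s
linear velocity = 0.959 m/s


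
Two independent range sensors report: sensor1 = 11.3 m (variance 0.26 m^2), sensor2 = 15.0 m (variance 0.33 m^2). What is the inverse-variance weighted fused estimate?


w1 = (1/var1) / (1/var1 + 1/var2)
   = 3.8462 / (3.8462 + 3.0303) = 0.5593
w2 = 1 - w1 = 0.4407
fused = w1*s1 + w2*s2 = 6.3203 + 6.6102
= 12.9305 m


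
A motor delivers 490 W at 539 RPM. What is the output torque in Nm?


omega = 539 * 2*pi/60 = 56.4439 rad/s
tau = P / omega = 490 / 56.4439
= 8.6812 Nm


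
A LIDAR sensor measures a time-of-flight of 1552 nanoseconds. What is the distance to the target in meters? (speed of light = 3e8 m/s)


tof = 1552 ns = 1.552e-06 s
dist = c * tof / 2
= 3e8 * 1.552e-06 / 2
= 232.8 m


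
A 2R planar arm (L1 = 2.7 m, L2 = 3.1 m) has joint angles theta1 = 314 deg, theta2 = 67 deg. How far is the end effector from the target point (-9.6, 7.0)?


End effector via forward kinematics:
x = L1*cos(t1) + L2*cos(t1+t2) = 4.7697
y = L1*sin(t1) + L2*sin(t1+t2) = -0.8313
Distance to target:
d = sqrt((-9.6 - 4.7697)^2 + (7.0 - -0.8313)^2)
= sqrt(206.4876 + 61.3289)
= 16.3651 m


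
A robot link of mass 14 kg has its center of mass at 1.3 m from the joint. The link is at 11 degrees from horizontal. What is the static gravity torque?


tau = m*g*L*cos(angle)
= 14 * 9.81 * 1.3 * cos(11 deg)
= 14 * 9.81 * 1.3 * 0.9816
= 175.2617 Nm


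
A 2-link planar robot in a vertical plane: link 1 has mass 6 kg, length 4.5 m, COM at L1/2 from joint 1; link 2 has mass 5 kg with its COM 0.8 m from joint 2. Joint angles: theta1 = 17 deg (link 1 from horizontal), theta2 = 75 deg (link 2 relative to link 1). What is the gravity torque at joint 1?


Horizontal distance from joint 1 to link-1 COM:
  x_c1 = (L1/2)*cos(t1) = 2.25 * 0.9563 = 2.1517 m
Horizontal distance from joint 1 to link-2 COM:
  x_c2 = L1*cos(t1) + Lc2*cos(t1+t2)
       = 4.5*0.9563 + 0.8*-0.0349 = 4.2755 m
tau1 = m1*g*x_c1 + m2*g*x_c2
     = 6*9.81*2.1517 + 5*9.81*4.2755
     = 126.6482 + 209.7109
     = 336.3591 Nm


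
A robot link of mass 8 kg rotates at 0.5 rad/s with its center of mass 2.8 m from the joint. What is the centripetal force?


F = m * omega^2 * r
= 8 * 0.5^2 * 2.8
= 8 * 0.25 * 2.8
= 5.6 N


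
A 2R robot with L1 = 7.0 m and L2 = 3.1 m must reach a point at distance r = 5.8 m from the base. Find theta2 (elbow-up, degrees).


cos(theta2) = (r^2 - L1^2 - L2^2) / (2*L1*L2)
cos(theta2) = (33.64 - 49.0 - 9.61) / 43.4
cos(theta2) = -0.575346
theta2 = 125.1238 degrees


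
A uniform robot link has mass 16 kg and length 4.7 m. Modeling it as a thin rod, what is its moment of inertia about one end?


I = (1/3) * m * L^2
= (1/3) * 16 * 4.7^2
= 0.333333 * 16 * 22.09
= 117.8133 kg*m^2


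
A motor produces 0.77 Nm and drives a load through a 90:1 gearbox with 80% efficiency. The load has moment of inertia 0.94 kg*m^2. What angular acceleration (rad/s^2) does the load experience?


tau_out = tau_motor * N * eta
= 0.77 * 90 * 0.8 = 55.44 Nm
alpha = tau_out / I = 55.44 / 0.94
= 58.9787 rad/s^2


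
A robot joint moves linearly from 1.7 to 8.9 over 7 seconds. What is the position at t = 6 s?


s = t/T = 6/7 = 0.8571
p(t) = p0 + (pf-p0)*s
= 1.7 + (8.9 - 1.7) * 0.8571
= 7.8714


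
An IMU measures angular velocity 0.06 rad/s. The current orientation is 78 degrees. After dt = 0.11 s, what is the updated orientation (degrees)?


delta_theta = w * dt = 0.06 * 0.11 = 0.0066 rad
= 0.3782 deg
theta_new = 78 + 0.3782 = 78.3782 deg


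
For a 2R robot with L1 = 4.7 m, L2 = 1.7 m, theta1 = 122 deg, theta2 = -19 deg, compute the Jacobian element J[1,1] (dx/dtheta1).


J[1,1] = -L1*sin(t1) - L2*sin(t1+t2)
= -4.7*sin(122) - 1.7*sin(103)
= -5.6423


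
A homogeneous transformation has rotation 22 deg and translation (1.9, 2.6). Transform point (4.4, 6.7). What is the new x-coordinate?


x' = cos(theta)*px - sin(theta)*py + tx
= 0.9272*4.4 - 0.3746*6.7 + 1.9
= 3.4697


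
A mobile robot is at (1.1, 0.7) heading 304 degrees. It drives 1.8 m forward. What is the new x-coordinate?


x_new = x0 + d*cos(theta)
= 1.1 + 1.8*cos(304)
= 1.1 + 1.0065
= 2.1065


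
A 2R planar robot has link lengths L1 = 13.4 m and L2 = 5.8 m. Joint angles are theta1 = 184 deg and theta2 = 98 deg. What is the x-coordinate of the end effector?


Convert angles to radians: theta1 = 3.2114, theta2 = 1.7104
x = L1*cos(theta1) + L2*cos(theta1+theta2)
x = -13.3674 + 1.2059
x = -12.1615


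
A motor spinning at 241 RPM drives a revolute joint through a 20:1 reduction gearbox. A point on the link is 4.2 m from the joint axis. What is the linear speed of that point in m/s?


omega_motor = 241 * 2*pi/60 = 25.2375 rad/s
omega_joint = omega_motor / 20 = 1.2619 rad/s
v = omega_joint * r = 1.2619 * 4.2
= 5.2999 m/s


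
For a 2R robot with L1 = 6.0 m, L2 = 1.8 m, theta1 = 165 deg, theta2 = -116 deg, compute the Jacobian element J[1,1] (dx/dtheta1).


J[1,1] = -L1*sin(t1) - L2*sin(t1+t2)
= -6.0*sin(165) - 1.8*sin(49)
= -2.9114


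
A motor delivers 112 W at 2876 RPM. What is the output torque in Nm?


omega = 2876 * 2*pi/60 = 301.174 rad/s
tau = P / omega = 112 / 301.174
= 0.3719 Nm


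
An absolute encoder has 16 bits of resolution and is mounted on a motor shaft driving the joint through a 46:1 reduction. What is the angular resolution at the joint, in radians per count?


counts = 2^16 = 65536
effective counts at joint = 65536 * 46 = 3014656
resolution = 2*pi / 3014656
= 2.0842e-06 rad/count


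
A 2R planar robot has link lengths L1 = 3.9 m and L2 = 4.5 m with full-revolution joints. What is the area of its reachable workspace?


r_max = L1 + L2 = 8.4 m
r_min = |L1 - L2| = 0.6 m
Area = pi*(r_max^2 - r_min^2)
= pi*(70.56 - 0.36)
= pi * 70.2
= 220.5398 m^2


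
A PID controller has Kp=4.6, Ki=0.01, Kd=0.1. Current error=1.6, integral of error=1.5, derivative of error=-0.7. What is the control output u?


u = Kp*e + Ki*int(e) + Kd*de/dt
= 4.6*1.6 + 0.01*1.5 + 0.1*(-0.7)
= 7.36 + 0.015 + -0.07
= 7.305


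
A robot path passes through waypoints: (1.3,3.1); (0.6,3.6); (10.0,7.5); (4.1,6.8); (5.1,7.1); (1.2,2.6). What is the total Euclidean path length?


Segment lengths:
  seg1 = sqrt((-0.7)^2 + (0.5)^2) = 0.8602
  seg2 = sqrt((9.4)^2 + (3.9)^2) = 10.1769
  seg3 = sqrt((-5.9)^2 + (-0.7)^2) = 5.9414
  seg4 = sqrt((1.0)^2 + (0.3)^2) = 1.044
  seg5 = sqrt((-3.9)^2 + (-4.5)^2) = 5.9548
Total = 23.9774


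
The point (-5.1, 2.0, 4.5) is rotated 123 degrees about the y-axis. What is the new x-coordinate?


Rotation about y-axis: x' = x*cos(theta) + z*sin(theta)
= -5.1 * -0.5446 + 4.5 * 0.8387
= 6.5517


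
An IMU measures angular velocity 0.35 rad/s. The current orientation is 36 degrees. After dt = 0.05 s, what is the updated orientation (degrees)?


delta_theta = w * dt = 0.35 * 0.05 = 0.0175 rad
= 1.0027 deg
theta_new = 36 + 1.0027 = 37.0027 deg


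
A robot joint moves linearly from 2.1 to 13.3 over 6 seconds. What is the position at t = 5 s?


s = t/T = 5/6 = 0.8333
p(t) = p0 + (pf-p0)*s
= 2.1 + (13.3 - 2.1) * 0.8333
= 11.4333


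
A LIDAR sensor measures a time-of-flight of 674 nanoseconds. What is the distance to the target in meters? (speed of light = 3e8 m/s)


tof = 674 ns = 6.74e-07 s
dist = c * tof / 2
= 3e8 * 6.74e-07 / 2
= 101.1 m


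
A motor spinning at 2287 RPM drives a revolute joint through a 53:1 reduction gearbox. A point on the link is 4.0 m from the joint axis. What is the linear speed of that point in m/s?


omega_motor = 2287 * 2*pi/60 = 239.4941 rad/s
omega_joint = omega_motor / 53 = 4.5188 rad/s
v = omega_joint * r = 4.5188 * 4.0
= 18.075 m/s


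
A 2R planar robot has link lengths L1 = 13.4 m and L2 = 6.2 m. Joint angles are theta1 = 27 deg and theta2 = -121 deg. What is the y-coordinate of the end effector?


Convert angles to radians: theta1 = 0.4712, theta2 = -2.1118
y = L1*sin(theta1) + L2*sin(theta1+theta2)
y = 6.0835 + -6.1849
y = -0.1014


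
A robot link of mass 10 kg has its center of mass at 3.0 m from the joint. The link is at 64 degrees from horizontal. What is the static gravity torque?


tau = m*g*L*cos(angle)
= 10 * 9.81 * 3.0 * cos(64 deg)
= 10 * 9.81 * 3.0 * 0.4384
= 129.0126 Nm


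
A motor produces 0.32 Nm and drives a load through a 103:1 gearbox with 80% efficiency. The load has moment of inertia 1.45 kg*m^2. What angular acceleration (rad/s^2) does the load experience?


tau_out = tau_motor * N * eta
= 0.32 * 103 * 0.8 = 26.368 Nm
alpha = tau_out / I = 26.368 / 1.45
= 18.1848 rad/s^2


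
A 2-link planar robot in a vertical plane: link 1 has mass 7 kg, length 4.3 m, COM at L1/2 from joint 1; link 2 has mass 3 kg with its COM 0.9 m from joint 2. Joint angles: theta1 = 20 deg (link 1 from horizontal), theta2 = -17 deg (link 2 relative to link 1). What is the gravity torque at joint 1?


Horizontal distance from joint 1 to link-1 COM:
  x_c1 = (L1/2)*cos(t1) = 2.15 * 0.9397 = 2.0203 m
Horizontal distance from joint 1 to link-2 COM:
  x_c2 = L1*cos(t1) + Lc2*cos(t1+t2)
       = 4.3*0.9397 + 0.9*0.9986 = 4.9394 m
tau1 = m1*g*x_c1 + m2*g*x_c2
     = 7*9.81*2.0203 + 3*9.81*4.9394
     = 138.7367 + 145.3679
     = 284.1046 Nm


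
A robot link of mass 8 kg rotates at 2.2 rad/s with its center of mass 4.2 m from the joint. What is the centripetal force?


F = m * omega^2 * r
= 8 * 2.2^2 * 4.2
= 8 * 4.84 * 4.2
= 162.624 N


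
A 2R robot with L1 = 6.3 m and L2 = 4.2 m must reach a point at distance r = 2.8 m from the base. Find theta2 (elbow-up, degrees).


cos(theta2) = (r^2 - L1^2 - L2^2) / (2*L1*L2)
cos(theta2) = (7.84 - 39.69 - 17.64) / 52.92
cos(theta2) = -0.935185
theta2 = 159.2581 degrees


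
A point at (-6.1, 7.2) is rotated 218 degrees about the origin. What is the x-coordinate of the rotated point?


x' = x*cos(theta) - y*sin(theta)
cos(218 deg) = -0.788, sin(218 deg) = -0.6157
x' = -6.1 * -0.788 - 7.2 * -0.6157
= 4.8069 - -4.4328
= 9.2396


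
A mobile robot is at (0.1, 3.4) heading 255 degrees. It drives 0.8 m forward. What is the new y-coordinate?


y_new = y0 + d*sin(theta)
= 3.4 + 0.8*sin(255)
= 3.4 + -0.7727
= 2.6273


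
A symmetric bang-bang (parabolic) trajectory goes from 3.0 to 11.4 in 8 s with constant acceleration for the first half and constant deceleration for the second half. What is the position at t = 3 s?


Symmetric rest-to-rest: each phase covers (pf-p0)/2 in time T/2. 0.5*a*(T/2)^2 = (pf-p0)/2 => a = 4*(pf-p0)/T^2
a = 4*(11.4-3.0)/8^2 = 0.525
t = 3 is in the acceleration phase (t <= T/2).
p = p0 + 0.5*a*t^2 = 3.0 + 0.5*0.525*3^2
= 5.3625


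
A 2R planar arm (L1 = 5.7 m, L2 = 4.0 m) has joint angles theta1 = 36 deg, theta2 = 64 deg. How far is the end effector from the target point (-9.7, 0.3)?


End effector via forward kinematics:
x = L1*cos(t1) + L2*cos(t1+t2) = 3.9168
y = L1*sin(t1) + L2*sin(t1+t2) = 7.2896
Distance to target:
d = sqrt((-9.7 - 3.9168)^2 + (0.3 - 7.2896)^2)
= sqrt(185.4174 + 48.8546)
= 15.3059 m


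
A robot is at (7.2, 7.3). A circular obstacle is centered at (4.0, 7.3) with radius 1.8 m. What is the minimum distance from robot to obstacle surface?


center_dist = sqrt((7.2-4.0)^2 + (7.3-7.3)^2)
= sqrt(10.24 + 0.0)
= 3.2
min_dist = center_dist - radius = 3.2 - 1.8 = 1.4 m


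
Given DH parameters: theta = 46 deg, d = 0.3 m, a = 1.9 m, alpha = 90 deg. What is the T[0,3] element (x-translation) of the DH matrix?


T[0,3] = a * cos(theta)
= 1.9 * cos(46 deg)
= 1.9 * 0.6947
= 1.3199


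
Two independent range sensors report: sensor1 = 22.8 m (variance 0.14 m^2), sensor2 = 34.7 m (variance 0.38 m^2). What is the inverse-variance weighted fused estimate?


w1 = (1/var1) / (1/var1 + 1/var2)
   = 7.1429 / (7.1429 + 2.6316) = 0.7308
w2 = 1 - w1 = 0.2692
fused = w1*s1 + w2*s2 = 16.6615 + 9.3423
= 26.0038 m


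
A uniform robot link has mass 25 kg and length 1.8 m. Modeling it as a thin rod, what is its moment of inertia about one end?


I = (1/3) * m * L^2
= (1/3) * 25 * 1.8^2
= 0.333333 * 25 * 3.24
= 27.0 kg*m^2


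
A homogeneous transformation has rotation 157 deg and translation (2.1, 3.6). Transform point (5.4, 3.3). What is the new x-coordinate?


x' = cos(theta)*px - sin(theta)*py + tx
= -0.9205*5.4 - 0.3907*3.3 + 2.1
= -4.1601


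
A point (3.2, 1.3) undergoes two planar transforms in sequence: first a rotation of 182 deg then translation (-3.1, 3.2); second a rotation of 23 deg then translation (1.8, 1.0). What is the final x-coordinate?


After transform 1:
x1 = cos(182)*3.2 - sin(182)*1.3 + -3.1 = -6.2527
y1 = sin(182)*3.2 + cos(182)*1.3 + 3.2 = 1.7891
After transform 2:
x2 = cos(23)*-6.2527 - sin(23)*1.7891 + 1.8
= -4.6547


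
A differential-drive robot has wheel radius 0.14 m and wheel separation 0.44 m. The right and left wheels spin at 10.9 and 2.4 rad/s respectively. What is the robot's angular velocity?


vR = r*wR = 0.14*10.9 = 1.526 m/s
vL = r*wL = 0.14*2.4 = 0.336 m/s
v = (vR+vL)/2 = 0.931 m/s
omega = (vR-vL)/L = 2.7045 rad/s
angular velocity = 2.7045 rad/s


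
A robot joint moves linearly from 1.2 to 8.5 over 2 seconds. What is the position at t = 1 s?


s = t/T = 1/2 = 0.5
p(t) = p0 + (pf-p0)*s
= 1.2 + (8.5 - 1.2) * 0.5
= 4.85


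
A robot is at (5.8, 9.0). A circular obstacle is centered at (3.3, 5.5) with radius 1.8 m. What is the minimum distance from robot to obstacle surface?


center_dist = sqrt((5.8-3.3)^2 + (9.0-5.5)^2)
= sqrt(6.25 + 12.25)
= 4.3012
min_dist = center_dist - radius = 4.3012 - 1.8 = 2.5012 m


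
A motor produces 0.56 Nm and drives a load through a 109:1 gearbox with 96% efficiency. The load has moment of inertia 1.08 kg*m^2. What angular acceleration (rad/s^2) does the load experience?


tau_out = tau_motor * N * eta
= 0.56 * 109 * 0.96 = 58.5984 Nm
alpha = tau_out / I = 58.5984 / 1.08
= 54.2578 rad/s^2


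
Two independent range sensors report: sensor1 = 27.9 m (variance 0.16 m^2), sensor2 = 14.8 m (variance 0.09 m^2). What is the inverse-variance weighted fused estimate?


w1 = (1/var1) / (1/var1 + 1/var2)
   = 6.25 / (6.25 + 11.1111) = 0.36
w2 = 1 - w1 = 0.64
fused = w1*s1 + w2*s2 = 10.044 + 9.472
= 19.516 m


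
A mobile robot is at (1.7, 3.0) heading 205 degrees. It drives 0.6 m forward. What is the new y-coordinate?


y_new = y0 + d*sin(theta)
= 3.0 + 0.6*sin(205)
= 3.0 + -0.2536
= 2.7464


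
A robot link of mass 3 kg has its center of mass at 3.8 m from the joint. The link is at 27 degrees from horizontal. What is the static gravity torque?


tau = m*g*L*cos(angle)
= 3 * 9.81 * 3.8 * cos(27 deg)
= 3 * 9.81 * 3.8 * 0.891
= 99.6448 Nm


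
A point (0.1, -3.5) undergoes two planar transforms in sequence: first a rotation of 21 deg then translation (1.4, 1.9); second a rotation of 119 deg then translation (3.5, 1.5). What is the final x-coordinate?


After transform 1:
x1 = cos(21)*0.1 - sin(21)*-3.5 + 1.4 = 2.7476
y1 = sin(21)*0.1 + cos(21)*-3.5 + 1.9 = -1.3317
After transform 2:
x2 = cos(119)*2.7476 - sin(119)*-1.3317 + 3.5
= 3.3326


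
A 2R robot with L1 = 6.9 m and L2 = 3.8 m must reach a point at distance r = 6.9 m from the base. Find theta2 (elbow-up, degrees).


cos(theta2) = (r^2 - L1^2 - L2^2) / (2*L1*L2)
cos(theta2) = (47.61 - 47.61 - 14.44) / 52.44
cos(theta2) = -0.275362
theta2 = 105.9836 degrees


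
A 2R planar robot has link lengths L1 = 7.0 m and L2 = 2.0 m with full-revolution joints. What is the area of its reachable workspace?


r_max = L1 + L2 = 9.0 m
r_min = |L1 - L2| = 5.0 m
Area = pi*(r_max^2 - r_min^2)
= pi*(81.0 - 25.0)
= pi * 56.0
= 175.9292 m^2


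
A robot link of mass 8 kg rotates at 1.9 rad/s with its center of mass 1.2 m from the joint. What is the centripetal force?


F = m * omega^2 * r
= 8 * 1.9^2 * 1.2
= 8 * 3.61 * 1.2
= 34.656 N


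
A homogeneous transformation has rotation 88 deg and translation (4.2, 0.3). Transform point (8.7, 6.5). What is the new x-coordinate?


x' = cos(theta)*px - sin(theta)*py + tx
= 0.0349*8.7 - 0.9994*6.5 + 4.2
= -1.9924


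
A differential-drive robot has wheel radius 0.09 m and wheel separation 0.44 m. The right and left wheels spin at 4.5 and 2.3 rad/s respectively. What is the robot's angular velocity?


vR = r*wR = 0.09*4.5 = 0.405 m/s
vL = r*wL = 0.09*2.3 = 0.207 m/s
v = (vR+vL)/2 = 0.306 m/s
omega = (vR-vL)/L = 0.45 rad/s
angular velocity = 0.45 rad/s


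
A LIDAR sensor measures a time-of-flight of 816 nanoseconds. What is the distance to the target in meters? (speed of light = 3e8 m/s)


tof = 816 ns = 8.16e-07 s
dist = c * tof / 2
= 3e8 * 8.16e-07 / 2
= 122.4 m


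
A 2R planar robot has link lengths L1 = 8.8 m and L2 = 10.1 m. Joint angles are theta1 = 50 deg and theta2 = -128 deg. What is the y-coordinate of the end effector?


Convert angles to radians: theta1 = 0.8727, theta2 = -2.234
y = L1*sin(theta1) + L2*sin(theta1+theta2)
y = 6.7412 + -9.8793
y = -3.1381


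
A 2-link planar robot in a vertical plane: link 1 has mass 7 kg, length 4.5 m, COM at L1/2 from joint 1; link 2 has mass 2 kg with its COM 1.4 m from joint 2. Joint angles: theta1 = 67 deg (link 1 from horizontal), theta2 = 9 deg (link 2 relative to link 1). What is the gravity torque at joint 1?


Horizontal distance from joint 1 to link-1 COM:
  x_c1 = (L1/2)*cos(t1) = 2.25 * 0.3907 = 0.8791 m
Horizontal distance from joint 1 to link-2 COM:
  x_c2 = L1*cos(t1) + Lc2*cos(t1+t2)
       = 4.5*0.3907 + 1.4*0.2419 = 2.097 m
tau1 = m1*g*x_c1 + m2*g*x_c2
     = 7*9.81*0.8791 + 2*9.81*2.097
     = 60.3709 + 41.1428
     = 101.5137 Nm


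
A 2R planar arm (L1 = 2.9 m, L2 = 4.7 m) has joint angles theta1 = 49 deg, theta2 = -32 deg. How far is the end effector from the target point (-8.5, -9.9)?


End effector via forward kinematics:
x = L1*cos(t1) + L2*cos(t1+t2) = 6.3972
y = L1*sin(t1) + L2*sin(t1+t2) = 3.5628
Distance to target:
d = sqrt((-8.5 - 6.3972)^2 + (-9.9 - 3.5628)^2)
= sqrt(221.9267 + 181.2471)
= 20.0792 m


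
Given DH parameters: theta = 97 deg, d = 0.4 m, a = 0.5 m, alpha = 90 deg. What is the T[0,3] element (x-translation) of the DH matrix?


T[0,3] = a * cos(theta)
= 0.5 * cos(97 deg)
= 0.5 * -0.1219
= -0.0609


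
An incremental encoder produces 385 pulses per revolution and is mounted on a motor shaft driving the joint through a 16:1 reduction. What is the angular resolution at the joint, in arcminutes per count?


counts per rev = 385
effective counts at joint = 385 * 16 = 6160
resolution = 360*60 / 6160
= 3.5065 arcmin/count


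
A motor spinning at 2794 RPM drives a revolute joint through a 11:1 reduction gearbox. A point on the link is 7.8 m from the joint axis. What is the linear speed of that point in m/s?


omega_motor = 2794 * 2*pi/60 = 292.587 rad/s
omega_joint = omega_motor / 11 = 26.5988 rad/s
v = omega_joint * r = 26.5988 * 7.8
= 207.4708 m/s


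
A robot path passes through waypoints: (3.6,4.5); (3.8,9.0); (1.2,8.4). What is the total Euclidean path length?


Segment lengths:
  seg1 = sqrt((0.2)^2 + (4.5)^2) = 4.5044
  seg2 = sqrt((-2.6)^2 + (-0.6)^2) = 2.6683
Total = 7.1728


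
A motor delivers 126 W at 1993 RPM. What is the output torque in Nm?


omega = 1993 * 2*pi/60 = 208.7065 rad/s
tau = P / omega = 126 / 208.7065
= 0.6037 Nm


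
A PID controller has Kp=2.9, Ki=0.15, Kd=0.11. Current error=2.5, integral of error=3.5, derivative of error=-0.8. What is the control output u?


u = Kp*e + Ki*int(e) + Kd*de/dt
= 2.9*2.5 + 0.15*3.5 + 0.11*(-0.8)
= 7.25 + 0.525 + -0.088
= 7.687


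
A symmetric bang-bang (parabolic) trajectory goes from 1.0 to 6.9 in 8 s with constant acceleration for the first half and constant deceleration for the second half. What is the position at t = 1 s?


Symmetric rest-to-rest: each phase covers (pf-p0)/2 in time T/2. 0.5*a*(T/2)^2 = (pf-p0)/2 => a = 4*(pf-p0)/T^2
a = 4*(6.9-1.0)/8^2 = 0.3688
t = 1 is in the acceleration phase (t <= T/2).
p = p0 + 0.5*a*t^2 = 1.0 + 0.5*0.3688*1^2
= 1.1844


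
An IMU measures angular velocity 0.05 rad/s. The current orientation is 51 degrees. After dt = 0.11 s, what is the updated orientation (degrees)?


delta_theta = w * dt = 0.05 * 0.11 = 0.0055 rad
= 0.3151 deg
theta_new = 51 + 0.3151 = 51.3151 deg


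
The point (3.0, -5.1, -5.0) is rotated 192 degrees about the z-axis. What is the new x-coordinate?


Rotation about z-axis: x' = x*cos(theta) - y*sin(theta)
= 3.0 * -0.9781 - -5.1 * -0.2079
= -3.9948


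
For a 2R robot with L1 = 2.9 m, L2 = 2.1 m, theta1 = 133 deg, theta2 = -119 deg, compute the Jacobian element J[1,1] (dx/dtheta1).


J[1,1] = -L1*sin(t1) - L2*sin(t1+t2)
= -2.9*sin(133) - 2.1*sin(14)
= -2.629


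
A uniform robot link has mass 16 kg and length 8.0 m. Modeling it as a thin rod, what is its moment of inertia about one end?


I = (1/3) * m * L^2
= (1/3) * 16 * 8.0^2
= 0.333333 * 16 * 64.0
= 341.3333 kg*m^2


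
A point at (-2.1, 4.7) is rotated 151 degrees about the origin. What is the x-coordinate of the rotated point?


x' = x*cos(theta) - y*sin(theta)
cos(151 deg) = -0.8746, sin(151 deg) = 0.4848
x' = -2.1 * -0.8746 - 4.7 * 0.4848
= 1.8367 - 2.2786
= -0.4419


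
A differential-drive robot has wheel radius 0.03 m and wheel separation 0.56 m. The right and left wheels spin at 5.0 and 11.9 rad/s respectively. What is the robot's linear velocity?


vR = r*wR = 0.03*5.0 = 0.15 m/s
vL = r*wL = 0.03*11.9 = 0.357 m/s
v = (vR+vL)/2 = 0.2535 m/s
omega = (vR-vL)/L = -0.3696 rad/s
linear velocity = 0.2535 m/s


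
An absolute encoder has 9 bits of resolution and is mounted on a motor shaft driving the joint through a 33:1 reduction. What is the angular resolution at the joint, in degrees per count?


counts = 2^9 = 512
effective counts at joint = 512 * 33 = 16896
resolution = 360 / 16896
= 0.0213 deg/count


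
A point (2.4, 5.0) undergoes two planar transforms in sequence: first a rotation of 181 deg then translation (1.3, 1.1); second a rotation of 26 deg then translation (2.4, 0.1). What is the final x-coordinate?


After transform 1:
x1 = cos(181)*2.4 - sin(181)*5.0 + 1.3 = -1.0124
y1 = sin(181)*2.4 + cos(181)*5.0 + 1.1 = -3.9411
After transform 2:
x2 = cos(26)*-1.0124 - sin(26)*-3.9411 + 2.4
= 3.2178


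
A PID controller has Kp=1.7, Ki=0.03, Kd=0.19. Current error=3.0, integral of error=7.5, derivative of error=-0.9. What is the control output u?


u = Kp*e + Ki*int(e) + Kd*de/dt
= 1.7*3.0 + 0.03*7.5 + 0.19*(-0.9)
= 5.1 + 0.225 + -0.171
= 5.154


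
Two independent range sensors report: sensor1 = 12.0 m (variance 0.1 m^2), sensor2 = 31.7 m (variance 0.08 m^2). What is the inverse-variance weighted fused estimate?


w1 = (1/var1) / (1/var1 + 1/var2)
   = 10.0 / (10.0 + 12.5) = 0.4444
w2 = 1 - w1 = 0.5556
fused = w1*s1 + w2*s2 = 5.3333 + 17.6111
= 22.9444 m


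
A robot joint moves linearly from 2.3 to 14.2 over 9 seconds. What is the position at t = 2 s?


s = t/T = 2/9 = 0.2222
p(t) = p0 + (pf-p0)*s
= 2.3 + (14.2 - 2.3) * 0.2222
= 4.9444


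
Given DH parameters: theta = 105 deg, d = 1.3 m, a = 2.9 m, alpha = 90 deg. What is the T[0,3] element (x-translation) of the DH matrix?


T[0,3] = a * cos(theta)
= 2.9 * cos(105 deg)
= 2.9 * -0.2588
= -0.7506


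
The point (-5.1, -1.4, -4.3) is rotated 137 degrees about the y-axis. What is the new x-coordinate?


Rotation about y-axis: x' = x*cos(theta) + z*sin(theta)
= -5.1 * -0.7314 + -4.3 * 0.682
= 0.7973


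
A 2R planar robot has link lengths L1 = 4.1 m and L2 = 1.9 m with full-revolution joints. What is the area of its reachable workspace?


r_max = L1 + L2 = 6.0 m
r_min = |L1 - L2| = 2.2 m
Area = pi*(r_max^2 - r_min^2)
= pi*(36.0 - 4.84)
= pi * 31.16
= 97.892 m^2


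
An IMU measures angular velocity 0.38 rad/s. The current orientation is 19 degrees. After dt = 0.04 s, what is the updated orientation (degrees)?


delta_theta = w * dt = 0.38 * 0.04 = 0.0152 rad
= 0.8709 deg
theta_new = 19 + 0.8709 = 19.8709 deg


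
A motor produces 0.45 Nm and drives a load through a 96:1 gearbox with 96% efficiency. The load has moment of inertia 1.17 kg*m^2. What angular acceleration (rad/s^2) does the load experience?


tau_out = tau_motor * N * eta
= 0.45 * 96 * 0.96 = 41.472 Nm
alpha = tau_out / I = 41.472 / 1.17
= 35.4462 rad/s^2


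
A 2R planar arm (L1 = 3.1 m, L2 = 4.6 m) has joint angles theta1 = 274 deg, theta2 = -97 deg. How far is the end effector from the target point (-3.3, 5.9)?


End effector via forward kinematics:
x = L1*cos(t1) + L2*cos(t1+t2) = -4.3775
y = L1*sin(t1) + L2*sin(t1+t2) = -2.8517
Distance to target:
d = sqrt((-3.3 - -4.3775)^2 + (5.9 - -2.8517)^2)
= sqrt(1.1609 + 76.5923)
= 8.8178 m


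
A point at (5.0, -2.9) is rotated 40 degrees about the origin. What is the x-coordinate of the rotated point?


x' = x*cos(theta) - y*sin(theta)
cos(40 deg) = 0.766, sin(40 deg) = 0.6428
x' = 5.0 * 0.766 - -2.9 * 0.6428
= 3.8302 - -1.8641
= 5.6943


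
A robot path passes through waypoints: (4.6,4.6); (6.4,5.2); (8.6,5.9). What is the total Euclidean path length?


Segment lengths:
  seg1 = sqrt((1.8)^2 + (0.6)^2) = 1.8974
  seg2 = sqrt((2.2)^2 + (0.7)^2) = 2.3087
Total = 4.206


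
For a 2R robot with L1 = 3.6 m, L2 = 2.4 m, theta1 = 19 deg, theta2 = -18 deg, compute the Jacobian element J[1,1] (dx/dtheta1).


J[1,1] = -L1*sin(t1) - L2*sin(t1+t2)
= -3.6*sin(19) - 2.4*sin(1)
= -1.2139


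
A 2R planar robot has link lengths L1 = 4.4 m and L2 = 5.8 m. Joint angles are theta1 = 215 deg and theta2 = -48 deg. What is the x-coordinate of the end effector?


Convert angles to radians: theta1 = 3.7525, theta2 = -0.8378
x = L1*cos(theta1) + L2*cos(theta1+theta2)
x = -3.6043 + -5.6513
x = -9.2556


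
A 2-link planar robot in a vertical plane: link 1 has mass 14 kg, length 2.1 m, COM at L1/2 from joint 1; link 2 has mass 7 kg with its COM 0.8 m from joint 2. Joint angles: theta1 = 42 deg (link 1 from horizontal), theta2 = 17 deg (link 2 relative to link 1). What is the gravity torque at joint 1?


Horizontal distance from joint 1 to link-1 COM:
  x_c1 = (L1/2)*cos(t1) = 1.05 * 0.7431 = 0.7803 m
Horizontal distance from joint 1 to link-2 COM:
  x_c2 = L1*cos(t1) + Lc2*cos(t1+t2)
       = 2.1*0.7431 + 0.8*0.515 = 1.9726 m
tau1 = m1*g*x_c1 + m2*g*x_c2
     = 14*9.81*0.7803 + 7*9.81*1.9726
     = 107.1667 + 135.4608
     = 242.6275 Nm


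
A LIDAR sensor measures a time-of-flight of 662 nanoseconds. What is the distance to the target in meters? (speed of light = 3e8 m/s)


tof = 662 ns = 6.62e-07 s
dist = c * tof / 2
= 3e8 * 6.62e-07 / 2
= 99.3 m


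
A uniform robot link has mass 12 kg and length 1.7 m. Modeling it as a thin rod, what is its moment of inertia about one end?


I = (1/3) * m * L^2
= (1/3) * 12 * 1.7^2
= 0.333333 * 12 * 2.89
= 11.56 kg*m^2


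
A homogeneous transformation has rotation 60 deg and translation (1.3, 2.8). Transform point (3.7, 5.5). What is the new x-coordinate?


x' = cos(theta)*px - sin(theta)*py + tx
= 0.5*3.7 - 0.866*5.5 + 1.3
= -1.6131


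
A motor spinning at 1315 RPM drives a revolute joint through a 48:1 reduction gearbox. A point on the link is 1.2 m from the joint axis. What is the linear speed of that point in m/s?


omega_motor = 1315 * 2*pi/60 = 137.7065 rad/s
omega_joint = omega_motor / 48 = 2.8689 rad/s
v = omega_joint * r = 2.8689 * 1.2
= 3.4427 m/s


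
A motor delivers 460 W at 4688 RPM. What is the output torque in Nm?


omega = 4688 * 2*pi/60 = 490.9262 rad/s
tau = P / omega = 460 / 490.9262
= 0.937 Nm


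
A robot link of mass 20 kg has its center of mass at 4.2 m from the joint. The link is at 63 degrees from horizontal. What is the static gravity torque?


tau = m*g*L*cos(angle)
= 20 * 9.81 * 4.2 * cos(63 deg)
= 20 * 9.81 * 4.2 * 0.454
= 374.1063 Nm


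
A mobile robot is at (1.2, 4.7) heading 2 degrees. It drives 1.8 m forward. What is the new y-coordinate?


y_new = y0 + d*sin(theta)
= 4.7 + 1.8*sin(2)
= 4.7 + 0.0628
= 4.7628


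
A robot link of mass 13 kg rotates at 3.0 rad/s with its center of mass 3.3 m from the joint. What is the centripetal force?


F = m * omega^2 * r
= 13 * 3.0^2 * 3.3
= 13 * 9.0 * 3.3
= 386.1 N


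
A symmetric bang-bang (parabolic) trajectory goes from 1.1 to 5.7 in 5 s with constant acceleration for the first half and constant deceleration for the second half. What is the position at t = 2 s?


Symmetric rest-to-rest: each phase covers (pf-p0)/2 in time T/2. 0.5*a*(T/2)^2 = (pf-p0)/2 => a = 4*(pf-p0)/T^2
a = 4*(5.7-1.1)/5^2 = 0.736
t = 2 is in the acceleration phase (t <= T/2).
p = p0 + 0.5*a*t^2 = 1.1 + 0.5*0.736*2^2
= 2.572


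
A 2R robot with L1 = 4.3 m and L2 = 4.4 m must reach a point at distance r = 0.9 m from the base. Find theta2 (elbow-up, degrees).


cos(theta2) = (r^2 - L1^2 - L2^2) / (2*L1*L2)
cos(theta2) = (0.81 - 18.49 - 19.36) / 37.84
cos(theta2) = -0.978858
theta2 = 168.1975 degrees


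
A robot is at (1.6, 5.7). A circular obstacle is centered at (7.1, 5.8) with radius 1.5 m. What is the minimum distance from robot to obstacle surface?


center_dist = sqrt((1.6-7.1)^2 + (5.7-5.8)^2)
= sqrt(30.25 + 0.01)
= 5.5009
min_dist = center_dist - radius = 5.5009 - 1.5 = 4.0009 m


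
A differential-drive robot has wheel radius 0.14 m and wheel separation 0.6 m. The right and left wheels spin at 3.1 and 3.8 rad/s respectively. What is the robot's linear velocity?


vR = r*wR = 0.14*3.1 = 0.434 m/s
vL = r*wL = 0.14*3.8 = 0.532 m/s
v = (vR+vL)/2 = 0.483 m/s
omega = (vR-vL)/L = -0.1633 rad/s
linear velocity = 0.483 m/s


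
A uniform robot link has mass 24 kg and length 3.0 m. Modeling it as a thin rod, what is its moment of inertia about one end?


I = (1/3) * m * L^2
= (1/3) * 24 * 3.0^2
= 0.333333 * 24 * 9.0
= 72.0 kg*m^2


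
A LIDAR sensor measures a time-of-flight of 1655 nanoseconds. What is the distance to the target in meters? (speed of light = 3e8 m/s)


tof = 1655 ns = 1.655e-06 s
dist = c * tof / 2
= 3e8 * 1.655e-06 / 2
= 248.25 m


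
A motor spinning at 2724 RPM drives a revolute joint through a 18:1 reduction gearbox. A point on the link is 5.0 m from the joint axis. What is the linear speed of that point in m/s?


omega_motor = 2724 * 2*pi/60 = 285.2566 rad/s
omega_joint = omega_motor / 18 = 15.8476 rad/s
v = omega_joint * r = 15.8476 * 5.0
= 79.2379 m/s


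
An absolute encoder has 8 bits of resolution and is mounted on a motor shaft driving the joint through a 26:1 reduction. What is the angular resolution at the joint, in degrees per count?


counts = 2^8 = 256
effective counts at joint = 256 * 26 = 6656
resolution = 360 / 6656
= 0.0541 deg/count


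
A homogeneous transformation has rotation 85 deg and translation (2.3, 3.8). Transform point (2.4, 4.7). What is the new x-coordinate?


x' = cos(theta)*px - sin(theta)*py + tx
= 0.0872*2.4 - 0.9962*4.7 + 2.3
= -2.1729


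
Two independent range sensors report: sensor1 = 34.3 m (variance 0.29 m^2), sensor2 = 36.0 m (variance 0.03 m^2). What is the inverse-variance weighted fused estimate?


w1 = (1/var1) / (1/var1 + 1/var2)
   = 3.4483 / (3.4483 + 33.3333) = 0.0938
w2 = 1 - w1 = 0.9062
fused = w1*s1 + w2*s2 = 3.2156 + 32.625
= 35.8406 m


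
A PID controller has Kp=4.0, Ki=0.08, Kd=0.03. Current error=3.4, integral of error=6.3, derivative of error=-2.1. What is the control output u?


u = Kp*e + Ki*int(e) + Kd*de/dt
= 4.0*3.4 + 0.08*6.3 + 0.03*(-2.1)
= 13.6 + 0.504 + -0.063
= 14.041


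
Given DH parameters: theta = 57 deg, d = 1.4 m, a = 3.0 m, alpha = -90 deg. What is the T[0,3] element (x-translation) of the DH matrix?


T[0,3] = a * cos(theta)
= 3.0 * cos(57 deg)
= 3.0 * 0.5446
= 1.6339


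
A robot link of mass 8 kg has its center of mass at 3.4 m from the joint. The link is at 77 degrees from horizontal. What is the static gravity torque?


tau = m*g*L*cos(angle)
= 8 * 9.81 * 3.4 * cos(77 deg)
= 8 * 9.81 * 3.4 * 0.225
= 60.0241 Nm


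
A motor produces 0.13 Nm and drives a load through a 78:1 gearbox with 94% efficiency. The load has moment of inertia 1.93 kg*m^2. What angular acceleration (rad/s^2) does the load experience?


tau_out = tau_motor * N * eta
= 0.13 * 78 * 0.94 = 9.5316 Nm
alpha = tau_out / I = 9.5316 / 1.93
= 4.9387 rad/s^2
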